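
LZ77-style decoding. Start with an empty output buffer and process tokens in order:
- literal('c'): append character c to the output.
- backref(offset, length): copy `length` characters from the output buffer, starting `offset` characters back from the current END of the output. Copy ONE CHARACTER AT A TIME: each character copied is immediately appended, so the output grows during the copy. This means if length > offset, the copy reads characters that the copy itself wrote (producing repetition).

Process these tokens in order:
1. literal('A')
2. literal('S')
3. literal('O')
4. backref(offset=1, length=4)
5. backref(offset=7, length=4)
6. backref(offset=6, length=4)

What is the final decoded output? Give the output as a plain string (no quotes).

Answer: ASOOOOOASOOOOAS

Derivation:
Token 1: literal('A'). Output: "A"
Token 2: literal('S'). Output: "AS"
Token 3: literal('O'). Output: "ASO"
Token 4: backref(off=1, len=4) (overlapping!). Copied 'OOOO' from pos 2. Output: "ASOOOOO"
Token 5: backref(off=7, len=4). Copied 'ASOO' from pos 0. Output: "ASOOOOOASOO"
Token 6: backref(off=6, len=4). Copied 'OOAS' from pos 5. Output: "ASOOOOOASOOOOAS"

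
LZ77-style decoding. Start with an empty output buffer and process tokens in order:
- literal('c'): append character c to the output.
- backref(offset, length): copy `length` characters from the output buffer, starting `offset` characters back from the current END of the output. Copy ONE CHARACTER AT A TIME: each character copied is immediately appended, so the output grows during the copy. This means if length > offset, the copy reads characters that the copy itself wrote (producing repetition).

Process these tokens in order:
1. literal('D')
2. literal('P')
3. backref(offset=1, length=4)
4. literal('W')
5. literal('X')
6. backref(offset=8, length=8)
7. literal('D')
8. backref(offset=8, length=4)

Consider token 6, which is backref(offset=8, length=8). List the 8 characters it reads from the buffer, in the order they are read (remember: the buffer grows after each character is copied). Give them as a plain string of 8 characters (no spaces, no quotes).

Token 1: literal('D'). Output: "D"
Token 2: literal('P'). Output: "DP"
Token 3: backref(off=1, len=4) (overlapping!). Copied 'PPPP' from pos 1. Output: "DPPPPP"
Token 4: literal('W'). Output: "DPPPPPW"
Token 5: literal('X'). Output: "DPPPPPWX"
Token 6: backref(off=8, len=8). Buffer before: "DPPPPPWX" (len 8)
  byte 1: read out[0]='D', append. Buffer now: "DPPPPPWXD"
  byte 2: read out[1]='P', append. Buffer now: "DPPPPPWXDP"
  byte 3: read out[2]='P', append. Buffer now: "DPPPPPWXDPP"
  byte 4: read out[3]='P', append. Buffer now: "DPPPPPWXDPPP"
  byte 5: read out[4]='P', append. Buffer now: "DPPPPPWXDPPPP"
  byte 6: read out[5]='P', append. Buffer now: "DPPPPPWXDPPPPP"
  byte 7: read out[6]='W', append. Buffer now: "DPPPPPWXDPPPPPW"
  byte 8: read out[7]='X', append. Buffer now: "DPPPPPWXDPPPPPWX"

Answer: DPPPPPWX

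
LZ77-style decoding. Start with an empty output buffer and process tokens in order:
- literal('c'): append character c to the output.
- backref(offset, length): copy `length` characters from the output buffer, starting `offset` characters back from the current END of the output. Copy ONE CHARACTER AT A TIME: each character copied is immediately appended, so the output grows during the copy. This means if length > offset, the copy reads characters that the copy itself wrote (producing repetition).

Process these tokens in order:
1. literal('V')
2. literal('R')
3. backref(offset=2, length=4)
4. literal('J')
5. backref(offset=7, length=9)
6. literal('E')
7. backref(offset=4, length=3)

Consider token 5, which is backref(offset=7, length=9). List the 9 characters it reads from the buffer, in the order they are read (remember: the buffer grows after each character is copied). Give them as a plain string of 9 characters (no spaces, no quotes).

Token 1: literal('V'). Output: "V"
Token 2: literal('R'). Output: "VR"
Token 3: backref(off=2, len=4) (overlapping!). Copied 'VRVR' from pos 0. Output: "VRVRVR"
Token 4: literal('J'). Output: "VRVRVRJ"
Token 5: backref(off=7, len=9). Buffer before: "VRVRVRJ" (len 7)
  byte 1: read out[0]='V', append. Buffer now: "VRVRVRJV"
  byte 2: read out[1]='R', append. Buffer now: "VRVRVRJVR"
  byte 3: read out[2]='V', append. Buffer now: "VRVRVRJVRV"
  byte 4: read out[3]='R', append. Buffer now: "VRVRVRJVRVR"
  byte 5: read out[4]='V', append. Buffer now: "VRVRVRJVRVRV"
  byte 6: read out[5]='R', append. Buffer now: "VRVRVRJVRVRVR"
  byte 7: read out[6]='J', append. Buffer now: "VRVRVRJVRVRVRJ"
  byte 8: read out[7]='V', append. Buffer now: "VRVRVRJVRVRVRJV"
  byte 9: read out[8]='R', append. Buffer now: "VRVRVRJVRVRVRJVR"

Answer: VRVRVRJVR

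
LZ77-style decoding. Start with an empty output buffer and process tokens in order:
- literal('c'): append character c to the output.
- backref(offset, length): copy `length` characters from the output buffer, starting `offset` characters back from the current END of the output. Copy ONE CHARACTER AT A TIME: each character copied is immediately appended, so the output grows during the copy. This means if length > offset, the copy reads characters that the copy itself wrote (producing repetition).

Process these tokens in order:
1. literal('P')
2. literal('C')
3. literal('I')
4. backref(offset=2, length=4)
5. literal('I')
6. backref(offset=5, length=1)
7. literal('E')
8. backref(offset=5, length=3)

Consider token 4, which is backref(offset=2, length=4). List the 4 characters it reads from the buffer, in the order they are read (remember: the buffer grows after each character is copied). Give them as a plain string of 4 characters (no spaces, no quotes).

Answer: CICI

Derivation:
Token 1: literal('P'). Output: "P"
Token 2: literal('C'). Output: "PC"
Token 3: literal('I'). Output: "PCI"
Token 4: backref(off=2, len=4). Buffer before: "PCI" (len 3)
  byte 1: read out[1]='C', append. Buffer now: "PCIC"
  byte 2: read out[2]='I', append. Buffer now: "PCICI"
  byte 3: read out[3]='C', append. Buffer now: "PCICIC"
  byte 4: read out[4]='I', append. Buffer now: "PCICICI"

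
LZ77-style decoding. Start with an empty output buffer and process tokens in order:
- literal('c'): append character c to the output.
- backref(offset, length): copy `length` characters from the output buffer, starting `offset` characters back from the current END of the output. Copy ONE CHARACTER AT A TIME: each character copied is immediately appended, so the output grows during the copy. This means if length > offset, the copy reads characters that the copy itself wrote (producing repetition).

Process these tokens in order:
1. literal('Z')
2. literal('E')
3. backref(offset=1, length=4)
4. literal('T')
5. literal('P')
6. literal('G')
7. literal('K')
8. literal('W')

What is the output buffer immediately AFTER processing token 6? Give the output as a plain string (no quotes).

Answer: ZEEEEETPG

Derivation:
Token 1: literal('Z'). Output: "Z"
Token 2: literal('E'). Output: "ZE"
Token 3: backref(off=1, len=4) (overlapping!). Copied 'EEEE' from pos 1. Output: "ZEEEEE"
Token 4: literal('T'). Output: "ZEEEEET"
Token 5: literal('P'). Output: "ZEEEEETP"
Token 6: literal('G'). Output: "ZEEEEETPG"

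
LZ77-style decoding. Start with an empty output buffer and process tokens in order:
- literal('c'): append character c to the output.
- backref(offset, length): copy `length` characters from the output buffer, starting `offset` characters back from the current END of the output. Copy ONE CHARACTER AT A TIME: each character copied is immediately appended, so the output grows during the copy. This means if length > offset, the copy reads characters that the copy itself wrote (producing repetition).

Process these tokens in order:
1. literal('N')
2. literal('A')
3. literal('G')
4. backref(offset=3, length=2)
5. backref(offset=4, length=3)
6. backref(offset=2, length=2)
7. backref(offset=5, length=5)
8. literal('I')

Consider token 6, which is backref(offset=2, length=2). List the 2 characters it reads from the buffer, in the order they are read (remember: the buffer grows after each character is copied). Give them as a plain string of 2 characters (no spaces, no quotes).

Token 1: literal('N'). Output: "N"
Token 2: literal('A'). Output: "NA"
Token 3: literal('G'). Output: "NAG"
Token 4: backref(off=3, len=2). Copied 'NA' from pos 0. Output: "NAGNA"
Token 5: backref(off=4, len=3). Copied 'AGN' from pos 1. Output: "NAGNAAGN"
Token 6: backref(off=2, len=2). Buffer before: "NAGNAAGN" (len 8)
  byte 1: read out[6]='G', append. Buffer now: "NAGNAAGNG"
  byte 2: read out[7]='N', append. Buffer now: "NAGNAAGNGN"

Answer: GN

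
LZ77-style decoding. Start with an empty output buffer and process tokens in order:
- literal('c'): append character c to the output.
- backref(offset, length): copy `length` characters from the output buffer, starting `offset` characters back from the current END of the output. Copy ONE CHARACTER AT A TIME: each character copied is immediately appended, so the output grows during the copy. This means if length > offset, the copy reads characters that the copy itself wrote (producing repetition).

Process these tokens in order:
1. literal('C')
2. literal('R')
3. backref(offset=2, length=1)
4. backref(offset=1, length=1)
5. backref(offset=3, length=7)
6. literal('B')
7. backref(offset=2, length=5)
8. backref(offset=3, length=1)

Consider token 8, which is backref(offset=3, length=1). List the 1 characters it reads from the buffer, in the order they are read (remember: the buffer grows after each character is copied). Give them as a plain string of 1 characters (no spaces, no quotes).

Token 1: literal('C'). Output: "C"
Token 2: literal('R'). Output: "CR"
Token 3: backref(off=2, len=1). Copied 'C' from pos 0. Output: "CRC"
Token 4: backref(off=1, len=1). Copied 'C' from pos 2. Output: "CRCC"
Token 5: backref(off=3, len=7) (overlapping!). Copied 'RCCRCCR' from pos 1. Output: "CRCCRCCRCCR"
Token 6: literal('B'). Output: "CRCCRCCRCCRB"
Token 7: backref(off=2, len=5) (overlapping!). Copied 'RBRBR' from pos 10. Output: "CRCCRCCRCCRBRBRBR"
Token 8: backref(off=3, len=1). Buffer before: "CRCCRCCRCCRBRBRBR" (len 17)
  byte 1: read out[14]='R', append. Buffer now: "CRCCRCCRCCRBRBRBRR"

Answer: R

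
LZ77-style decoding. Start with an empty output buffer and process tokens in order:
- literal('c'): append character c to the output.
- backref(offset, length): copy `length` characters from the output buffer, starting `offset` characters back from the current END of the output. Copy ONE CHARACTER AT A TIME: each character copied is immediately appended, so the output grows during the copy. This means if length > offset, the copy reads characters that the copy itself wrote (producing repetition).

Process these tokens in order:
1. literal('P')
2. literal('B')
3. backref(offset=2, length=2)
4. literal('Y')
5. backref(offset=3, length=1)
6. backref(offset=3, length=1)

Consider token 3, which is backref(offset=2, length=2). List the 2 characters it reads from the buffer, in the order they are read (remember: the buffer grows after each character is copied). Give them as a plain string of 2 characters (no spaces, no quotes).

Token 1: literal('P'). Output: "P"
Token 2: literal('B'). Output: "PB"
Token 3: backref(off=2, len=2). Buffer before: "PB" (len 2)
  byte 1: read out[0]='P', append. Buffer now: "PBP"
  byte 2: read out[1]='B', append. Buffer now: "PBPB"

Answer: PB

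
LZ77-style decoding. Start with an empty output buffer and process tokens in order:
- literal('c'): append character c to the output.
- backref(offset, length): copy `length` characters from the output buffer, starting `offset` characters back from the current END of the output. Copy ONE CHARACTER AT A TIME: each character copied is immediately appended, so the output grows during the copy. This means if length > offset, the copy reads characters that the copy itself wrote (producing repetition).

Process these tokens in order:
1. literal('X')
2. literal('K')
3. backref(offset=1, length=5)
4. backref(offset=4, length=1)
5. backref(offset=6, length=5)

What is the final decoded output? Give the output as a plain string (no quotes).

Token 1: literal('X'). Output: "X"
Token 2: literal('K'). Output: "XK"
Token 3: backref(off=1, len=5) (overlapping!). Copied 'KKKKK' from pos 1. Output: "XKKKKKK"
Token 4: backref(off=4, len=1). Copied 'K' from pos 3. Output: "XKKKKKKK"
Token 5: backref(off=6, len=5). Copied 'KKKKK' from pos 2. Output: "XKKKKKKKKKKKK"

Answer: XKKKKKKKKKKKK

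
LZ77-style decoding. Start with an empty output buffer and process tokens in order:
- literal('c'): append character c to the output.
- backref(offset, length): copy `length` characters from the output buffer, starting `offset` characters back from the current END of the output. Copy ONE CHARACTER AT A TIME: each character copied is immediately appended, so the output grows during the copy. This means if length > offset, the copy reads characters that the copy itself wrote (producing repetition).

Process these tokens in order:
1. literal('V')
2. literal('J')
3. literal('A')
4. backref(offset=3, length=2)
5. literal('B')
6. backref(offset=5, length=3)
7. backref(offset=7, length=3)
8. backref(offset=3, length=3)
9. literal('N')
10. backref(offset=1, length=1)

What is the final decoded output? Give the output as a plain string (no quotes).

Token 1: literal('V'). Output: "V"
Token 2: literal('J'). Output: "VJ"
Token 3: literal('A'). Output: "VJA"
Token 4: backref(off=3, len=2). Copied 'VJ' from pos 0. Output: "VJAVJ"
Token 5: literal('B'). Output: "VJAVJB"
Token 6: backref(off=5, len=3). Copied 'JAV' from pos 1. Output: "VJAVJBJAV"
Token 7: backref(off=7, len=3). Copied 'AVJ' from pos 2. Output: "VJAVJBJAVAVJ"
Token 8: backref(off=3, len=3). Copied 'AVJ' from pos 9. Output: "VJAVJBJAVAVJAVJ"
Token 9: literal('N'). Output: "VJAVJBJAVAVJAVJN"
Token 10: backref(off=1, len=1). Copied 'N' from pos 15. Output: "VJAVJBJAVAVJAVJNN"

Answer: VJAVJBJAVAVJAVJNN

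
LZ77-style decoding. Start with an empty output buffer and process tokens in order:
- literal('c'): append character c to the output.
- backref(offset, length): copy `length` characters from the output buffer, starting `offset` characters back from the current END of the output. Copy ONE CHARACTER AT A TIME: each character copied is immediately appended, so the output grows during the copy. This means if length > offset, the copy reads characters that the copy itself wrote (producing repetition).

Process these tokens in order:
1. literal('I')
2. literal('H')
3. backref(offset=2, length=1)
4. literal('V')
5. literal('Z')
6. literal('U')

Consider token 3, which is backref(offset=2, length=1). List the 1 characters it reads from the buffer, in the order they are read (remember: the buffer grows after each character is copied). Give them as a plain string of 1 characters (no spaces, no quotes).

Answer: I

Derivation:
Token 1: literal('I'). Output: "I"
Token 2: literal('H'). Output: "IH"
Token 3: backref(off=2, len=1). Buffer before: "IH" (len 2)
  byte 1: read out[0]='I', append. Buffer now: "IHI"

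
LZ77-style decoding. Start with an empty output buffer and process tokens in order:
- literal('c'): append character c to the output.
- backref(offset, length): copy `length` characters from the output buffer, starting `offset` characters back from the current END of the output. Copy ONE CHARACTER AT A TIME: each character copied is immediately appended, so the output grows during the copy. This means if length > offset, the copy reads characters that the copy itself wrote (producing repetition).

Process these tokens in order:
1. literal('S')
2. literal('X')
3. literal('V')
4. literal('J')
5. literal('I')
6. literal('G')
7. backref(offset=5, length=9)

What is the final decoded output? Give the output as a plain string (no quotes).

Answer: SXVJIGXVJIGXVJI

Derivation:
Token 1: literal('S'). Output: "S"
Token 2: literal('X'). Output: "SX"
Token 3: literal('V'). Output: "SXV"
Token 4: literal('J'). Output: "SXVJ"
Token 5: literal('I'). Output: "SXVJI"
Token 6: literal('G'). Output: "SXVJIG"
Token 7: backref(off=5, len=9) (overlapping!). Copied 'XVJIGXVJI' from pos 1. Output: "SXVJIGXVJIGXVJI"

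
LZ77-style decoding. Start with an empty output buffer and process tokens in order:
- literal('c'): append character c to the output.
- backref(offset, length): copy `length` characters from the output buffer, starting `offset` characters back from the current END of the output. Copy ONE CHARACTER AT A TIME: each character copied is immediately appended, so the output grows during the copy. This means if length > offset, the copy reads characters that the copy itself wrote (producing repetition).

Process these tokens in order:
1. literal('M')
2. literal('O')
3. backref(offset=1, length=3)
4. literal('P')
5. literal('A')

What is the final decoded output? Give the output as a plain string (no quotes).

Token 1: literal('M'). Output: "M"
Token 2: literal('O'). Output: "MO"
Token 3: backref(off=1, len=3) (overlapping!). Copied 'OOO' from pos 1. Output: "MOOOO"
Token 4: literal('P'). Output: "MOOOOP"
Token 5: literal('A'). Output: "MOOOOPA"

Answer: MOOOOPA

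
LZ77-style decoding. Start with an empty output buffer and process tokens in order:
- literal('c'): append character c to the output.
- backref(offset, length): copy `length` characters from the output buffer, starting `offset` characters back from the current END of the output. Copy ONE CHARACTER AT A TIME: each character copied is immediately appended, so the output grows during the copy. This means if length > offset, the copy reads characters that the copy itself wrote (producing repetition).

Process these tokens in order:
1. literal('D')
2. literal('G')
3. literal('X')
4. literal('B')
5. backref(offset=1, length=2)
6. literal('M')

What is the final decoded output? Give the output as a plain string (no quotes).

Answer: DGXBBBM

Derivation:
Token 1: literal('D'). Output: "D"
Token 2: literal('G'). Output: "DG"
Token 3: literal('X'). Output: "DGX"
Token 4: literal('B'). Output: "DGXB"
Token 5: backref(off=1, len=2) (overlapping!). Copied 'BB' from pos 3. Output: "DGXBBB"
Token 6: literal('M'). Output: "DGXBBBM"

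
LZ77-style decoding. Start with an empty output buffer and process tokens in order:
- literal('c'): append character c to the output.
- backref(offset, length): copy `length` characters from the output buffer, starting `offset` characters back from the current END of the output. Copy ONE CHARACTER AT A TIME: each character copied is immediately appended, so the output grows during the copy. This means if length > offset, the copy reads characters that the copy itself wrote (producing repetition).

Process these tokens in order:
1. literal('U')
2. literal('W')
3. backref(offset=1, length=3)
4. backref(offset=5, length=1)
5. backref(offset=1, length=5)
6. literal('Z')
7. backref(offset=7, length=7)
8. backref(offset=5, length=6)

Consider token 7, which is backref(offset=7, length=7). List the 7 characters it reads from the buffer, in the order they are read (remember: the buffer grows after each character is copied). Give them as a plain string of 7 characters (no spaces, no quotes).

Answer: UUUUUUZ

Derivation:
Token 1: literal('U'). Output: "U"
Token 2: literal('W'). Output: "UW"
Token 3: backref(off=1, len=3) (overlapping!). Copied 'WWW' from pos 1. Output: "UWWWW"
Token 4: backref(off=5, len=1). Copied 'U' from pos 0. Output: "UWWWWU"
Token 5: backref(off=1, len=5) (overlapping!). Copied 'UUUUU' from pos 5. Output: "UWWWWUUUUUU"
Token 6: literal('Z'). Output: "UWWWWUUUUUUZ"
Token 7: backref(off=7, len=7). Buffer before: "UWWWWUUUUUUZ" (len 12)
  byte 1: read out[5]='U', append. Buffer now: "UWWWWUUUUUUZU"
  byte 2: read out[6]='U', append. Buffer now: "UWWWWUUUUUUZUU"
  byte 3: read out[7]='U', append. Buffer now: "UWWWWUUUUUUZUUU"
  byte 4: read out[8]='U', append. Buffer now: "UWWWWUUUUUUZUUUU"
  byte 5: read out[9]='U', append. Buffer now: "UWWWWUUUUUUZUUUUU"
  byte 6: read out[10]='U', append. Buffer now: "UWWWWUUUUUUZUUUUUU"
  byte 7: read out[11]='Z', append. Buffer now: "UWWWWUUUUUUZUUUUUUZ"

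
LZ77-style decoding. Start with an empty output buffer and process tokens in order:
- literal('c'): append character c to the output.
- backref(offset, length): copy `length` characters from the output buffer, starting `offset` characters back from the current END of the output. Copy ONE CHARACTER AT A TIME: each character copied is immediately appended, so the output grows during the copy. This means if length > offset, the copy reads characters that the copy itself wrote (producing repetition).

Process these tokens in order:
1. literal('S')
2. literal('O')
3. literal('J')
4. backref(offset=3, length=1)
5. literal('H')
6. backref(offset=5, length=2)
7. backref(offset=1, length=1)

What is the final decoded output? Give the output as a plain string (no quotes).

Answer: SOJSHSOO

Derivation:
Token 1: literal('S'). Output: "S"
Token 2: literal('O'). Output: "SO"
Token 3: literal('J'). Output: "SOJ"
Token 4: backref(off=3, len=1). Copied 'S' from pos 0. Output: "SOJS"
Token 5: literal('H'). Output: "SOJSH"
Token 6: backref(off=5, len=2). Copied 'SO' from pos 0. Output: "SOJSHSO"
Token 7: backref(off=1, len=1). Copied 'O' from pos 6. Output: "SOJSHSOO"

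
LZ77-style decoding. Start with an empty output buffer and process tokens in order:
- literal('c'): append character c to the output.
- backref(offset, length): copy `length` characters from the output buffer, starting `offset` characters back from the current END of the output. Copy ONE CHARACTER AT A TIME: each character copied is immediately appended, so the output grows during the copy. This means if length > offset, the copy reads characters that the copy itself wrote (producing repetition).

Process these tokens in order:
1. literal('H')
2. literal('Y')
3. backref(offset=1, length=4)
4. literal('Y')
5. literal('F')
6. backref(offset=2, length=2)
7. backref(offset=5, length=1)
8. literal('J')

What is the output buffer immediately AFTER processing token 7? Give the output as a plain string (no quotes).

Token 1: literal('H'). Output: "H"
Token 2: literal('Y'). Output: "HY"
Token 3: backref(off=1, len=4) (overlapping!). Copied 'YYYY' from pos 1. Output: "HYYYYY"
Token 4: literal('Y'). Output: "HYYYYYY"
Token 5: literal('F'). Output: "HYYYYYYF"
Token 6: backref(off=2, len=2). Copied 'YF' from pos 6. Output: "HYYYYYYFYF"
Token 7: backref(off=5, len=1). Copied 'Y' from pos 5. Output: "HYYYYYYFYFY"

Answer: HYYYYYYFYFY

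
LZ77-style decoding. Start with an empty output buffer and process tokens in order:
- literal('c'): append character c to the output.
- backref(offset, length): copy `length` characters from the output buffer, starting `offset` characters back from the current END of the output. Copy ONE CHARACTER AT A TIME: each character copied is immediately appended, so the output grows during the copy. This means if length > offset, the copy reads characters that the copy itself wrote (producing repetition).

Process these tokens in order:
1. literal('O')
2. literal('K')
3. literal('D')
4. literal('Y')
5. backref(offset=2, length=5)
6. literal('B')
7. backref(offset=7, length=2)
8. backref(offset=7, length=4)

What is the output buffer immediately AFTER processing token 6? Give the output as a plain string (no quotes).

Answer: OKDYDYDYDB

Derivation:
Token 1: literal('O'). Output: "O"
Token 2: literal('K'). Output: "OK"
Token 3: literal('D'). Output: "OKD"
Token 4: literal('Y'). Output: "OKDY"
Token 5: backref(off=2, len=5) (overlapping!). Copied 'DYDYD' from pos 2. Output: "OKDYDYDYD"
Token 6: literal('B'). Output: "OKDYDYDYDB"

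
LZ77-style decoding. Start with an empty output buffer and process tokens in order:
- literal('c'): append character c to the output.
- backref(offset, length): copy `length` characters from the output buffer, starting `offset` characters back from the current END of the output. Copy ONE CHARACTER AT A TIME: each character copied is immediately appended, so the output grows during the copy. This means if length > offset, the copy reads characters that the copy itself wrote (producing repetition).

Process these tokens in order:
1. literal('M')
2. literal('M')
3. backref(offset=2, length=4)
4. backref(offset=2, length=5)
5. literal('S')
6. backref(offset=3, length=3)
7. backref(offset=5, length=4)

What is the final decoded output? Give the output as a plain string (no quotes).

Answer: MMMMMMMMMMMSMMSMSMM

Derivation:
Token 1: literal('M'). Output: "M"
Token 2: literal('M'). Output: "MM"
Token 3: backref(off=2, len=4) (overlapping!). Copied 'MMMM' from pos 0. Output: "MMMMMM"
Token 4: backref(off=2, len=5) (overlapping!). Copied 'MMMMM' from pos 4. Output: "MMMMMMMMMMM"
Token 5: literal('S'). Output: "MMMMMMMMMMMS"
Token 6: backref(off=3, len=3). Copied 'MMS' from pos 9. Output: "MMMMMMMMMMMSMMS"
Token 7: backref(off=5, len=4). Copied 'MSMM' from pos 10. Output: "MMMMMMMMMMMSMMSMSMM"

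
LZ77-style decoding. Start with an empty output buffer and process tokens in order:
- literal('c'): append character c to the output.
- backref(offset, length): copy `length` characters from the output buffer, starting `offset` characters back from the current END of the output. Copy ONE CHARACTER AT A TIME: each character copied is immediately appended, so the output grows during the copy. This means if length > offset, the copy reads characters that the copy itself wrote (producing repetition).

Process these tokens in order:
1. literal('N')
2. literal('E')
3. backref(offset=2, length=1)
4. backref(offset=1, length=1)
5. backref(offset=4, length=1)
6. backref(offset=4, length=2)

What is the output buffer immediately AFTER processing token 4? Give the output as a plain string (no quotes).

Token 1: literal('N'). Output: "N"
Token 2: literal('E'). Output: "NE"
Token 3: backref(off=2, len=1). Copied 'N' from pos 0. Output: "NEN"
Token 4: backref(off=1, len=1). Copied 'N' from pos 2. Output: "NENN"

Answer: NENN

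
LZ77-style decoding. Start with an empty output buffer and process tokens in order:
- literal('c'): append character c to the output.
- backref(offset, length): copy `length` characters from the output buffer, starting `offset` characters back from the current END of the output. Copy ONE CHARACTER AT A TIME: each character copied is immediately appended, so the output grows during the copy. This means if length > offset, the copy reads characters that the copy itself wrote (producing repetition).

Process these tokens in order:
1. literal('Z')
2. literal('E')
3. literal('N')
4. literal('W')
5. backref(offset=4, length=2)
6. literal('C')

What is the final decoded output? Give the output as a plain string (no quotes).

Token 1: literal('Z'). Output: "Z"
Token 2: literal('E'). Output: "ZE"
Token 3: literal('N'). Output: "ZEN"
Token 4: literal('W'). Output: "ZENW"
Token 5: backref(off=4, len=2). Copied 'ZE' from pos 0. Output: "ZENWZE"
Token 6: literal('C'). Output: "ZENWZEC"

Answer: ZENWZEC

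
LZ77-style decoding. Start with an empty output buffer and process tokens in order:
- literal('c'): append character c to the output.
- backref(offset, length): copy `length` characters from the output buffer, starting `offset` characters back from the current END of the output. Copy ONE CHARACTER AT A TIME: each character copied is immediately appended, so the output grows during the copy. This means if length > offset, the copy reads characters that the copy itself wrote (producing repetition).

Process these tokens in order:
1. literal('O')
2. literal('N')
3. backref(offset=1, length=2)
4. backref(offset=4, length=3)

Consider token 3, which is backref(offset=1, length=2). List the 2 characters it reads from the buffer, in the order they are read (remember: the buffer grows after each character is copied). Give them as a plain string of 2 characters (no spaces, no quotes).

Answer: NN

Derivation:
Token 1: literal('O'). Output: "O"
Token 2: literal('N'). Output: "ON"
Token 3: backref(off=1, len=2). Buffer before: "ON" (len 2)
  byte 1: read out[1]='N', append. Buffer now: "ONN"
  byte 2: read out[2]='N', append. Buffer now: "ONNN"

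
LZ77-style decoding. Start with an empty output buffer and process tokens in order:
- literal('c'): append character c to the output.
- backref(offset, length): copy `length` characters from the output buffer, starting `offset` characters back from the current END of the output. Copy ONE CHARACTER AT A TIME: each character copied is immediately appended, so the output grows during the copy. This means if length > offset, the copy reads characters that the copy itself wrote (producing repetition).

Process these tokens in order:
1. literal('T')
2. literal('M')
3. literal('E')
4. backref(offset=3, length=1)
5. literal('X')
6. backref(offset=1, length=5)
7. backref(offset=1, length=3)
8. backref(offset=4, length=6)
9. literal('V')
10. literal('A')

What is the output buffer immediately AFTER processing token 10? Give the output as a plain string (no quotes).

Answer: TMETXXXXXXXXXXXXXXXVA

Derivation:
Token 1: literal('T'). Output: "T"
Token 2: literal('M'). Output: "TM"
Token 3: literal('E'). Output: "TME"
Token 4: backref(off=3, len=1). Copied 'T' from pos 0. Output: "TMET"
Token 5: literal('X'). Output: "TMETX"
Token 6: backref(off=1, len=5) (overlapping!). Copied 'XXXXX' from pos 4. Output: "TMETXXXXXX"
Token 7: backref(off=1, len=3) (overlapping!). Copied 'XXX' from pos 9. Output: "TMETXXXXXXXXX"
Token 8: backref(off=4, len=6) (overlapping!). Copied 'XXXXXX' from pos 9. Output: "TMETXXXXXXXXXXXXXXX"
Token 9: literal('V'). Output: "TMETXXXXXXXXXXXXXXXV"
Token 10: literal('A'). Output: "TMETXXXXXXXXXXXXXXXVA"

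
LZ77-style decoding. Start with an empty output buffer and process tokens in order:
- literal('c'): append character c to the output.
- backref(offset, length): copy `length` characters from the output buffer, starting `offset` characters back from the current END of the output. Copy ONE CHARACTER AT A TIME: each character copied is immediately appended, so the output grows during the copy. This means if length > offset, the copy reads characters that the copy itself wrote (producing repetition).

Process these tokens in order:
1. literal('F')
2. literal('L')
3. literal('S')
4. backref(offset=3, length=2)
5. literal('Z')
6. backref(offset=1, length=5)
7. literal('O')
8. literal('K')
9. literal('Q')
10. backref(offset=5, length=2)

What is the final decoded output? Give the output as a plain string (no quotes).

Token 1: literal('F'). Output: "F"
Token 2: literal('L'). Output: "FL"
Token 3: literal('S'). Output: "FLS"
Token 4: backref(off=3, len=2). Copied 'FL' from pos 0. Output: "FLSFL"
Token 5: literal('Z'). Output: "FLSFLZ"
Token 6: backref(off=1, len=5) (overlapping!). Copied 'ZZZZZ' from pos 5. Output: "FLSFLZZZZZZ"
Token 7: literal('O'). Output: "FLSFLZZZZZZO"
Token 8: literal('K'). Output: "FLSFLZZZZZZOK"
Token 9: literal('Q'). Output: "FLSFLZZZZZZOKQ"
Token 10: backref(off=5, len=2). Copied 'ZZ' from pos 9. Output: "FLSFLZZZZZZOKQZZ"

Answer: FLSFLZZZZZZOKQZZ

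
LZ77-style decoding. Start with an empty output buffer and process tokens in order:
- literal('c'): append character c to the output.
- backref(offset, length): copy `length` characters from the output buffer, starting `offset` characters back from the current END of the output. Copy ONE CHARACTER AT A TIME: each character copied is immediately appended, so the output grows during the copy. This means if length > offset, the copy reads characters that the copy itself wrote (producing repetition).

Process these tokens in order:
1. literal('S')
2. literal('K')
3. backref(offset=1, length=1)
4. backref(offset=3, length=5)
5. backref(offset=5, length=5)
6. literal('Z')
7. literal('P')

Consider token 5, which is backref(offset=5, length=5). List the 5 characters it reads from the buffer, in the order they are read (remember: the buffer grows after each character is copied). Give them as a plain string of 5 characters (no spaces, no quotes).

Answer: SKKSK

Derivation:
Token 1: literal('S'). Output: "S"
Token 2: literal('K'). Output: "SK"
Token 3: backref(off=1, len=1). Copied 'K' from pos 1. Output: "SKK"
Token 4: backref(off=3, len=5) (overlapping!). Copied 'SKKSK' from pos 0. Output: "SKKSKKSK"
Token 5: backref(off=5, len=5). Buffer before: "SKKSKKSK" (len 8)
  byte 1: read out[3]='S', append. Buffer now: "SKKSKKSKS"
  byte 2: read out[4]='K', append. Buffer now: "SKKSKKSKSK"
  byte 3: read out[5]='K', append. Buffer now: "SKKSKKSKSKK"
  byte 4: read out[6]='S', append. Buffer now: "SKKSKKSKSKKS"
  byte 5: read out[7]='K', append. Buffer now: "SKKSKKSKSKKSK"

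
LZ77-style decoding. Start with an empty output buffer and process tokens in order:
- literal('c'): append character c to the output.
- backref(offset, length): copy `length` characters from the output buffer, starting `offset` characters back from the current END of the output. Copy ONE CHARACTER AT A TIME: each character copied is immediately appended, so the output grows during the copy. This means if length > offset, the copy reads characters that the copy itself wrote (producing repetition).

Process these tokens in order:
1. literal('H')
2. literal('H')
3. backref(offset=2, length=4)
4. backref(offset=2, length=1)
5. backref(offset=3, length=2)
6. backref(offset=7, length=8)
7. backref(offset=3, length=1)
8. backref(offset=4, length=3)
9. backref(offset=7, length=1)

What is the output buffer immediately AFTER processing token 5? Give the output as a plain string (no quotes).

Answer: HHHHHHHHH

Derivation:
Token 1: literal('H'). Output: "H"
Token 2: literal('H'). Output: "HH"
Token 3: backref(off=2, len=4) (overlapping!). Copied 'HHHH' from pos 0. Output: "HHHHHH"
Token 4: backref(off=2, len=1). Copied 'H' from pos 4. Output: "HHHHHHH"
Token 5: backref(off=3, len=2). Copied 'HH' from pos 4. Output: "HHHHHHHHH"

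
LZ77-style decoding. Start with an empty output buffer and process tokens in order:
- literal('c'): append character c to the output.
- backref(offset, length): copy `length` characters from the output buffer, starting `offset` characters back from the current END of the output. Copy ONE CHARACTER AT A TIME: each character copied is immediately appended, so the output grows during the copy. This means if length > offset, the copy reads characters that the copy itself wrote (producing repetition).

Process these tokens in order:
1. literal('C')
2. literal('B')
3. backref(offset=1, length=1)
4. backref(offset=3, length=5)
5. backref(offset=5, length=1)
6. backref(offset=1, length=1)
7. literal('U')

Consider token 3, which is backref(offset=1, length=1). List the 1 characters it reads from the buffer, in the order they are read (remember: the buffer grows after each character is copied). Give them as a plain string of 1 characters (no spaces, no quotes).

Answer: B

Derivation:
Token 1: literal('C'). Output: "C"
Token 2: literal('B'). Output: "CB"
Token 3: backref(off=1, len=1). Buffer before: "CB" (len 2)
  byte 1: read out[1]='B', append. Buffer now: "CBB"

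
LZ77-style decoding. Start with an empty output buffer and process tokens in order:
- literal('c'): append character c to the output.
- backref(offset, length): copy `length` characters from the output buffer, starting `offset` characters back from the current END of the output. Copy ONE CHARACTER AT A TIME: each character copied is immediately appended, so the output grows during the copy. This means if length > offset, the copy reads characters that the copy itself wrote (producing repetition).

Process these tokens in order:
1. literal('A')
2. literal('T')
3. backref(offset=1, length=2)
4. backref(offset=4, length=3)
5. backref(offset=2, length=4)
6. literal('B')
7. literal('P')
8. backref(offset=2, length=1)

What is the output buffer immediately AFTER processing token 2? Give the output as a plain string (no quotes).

Token 1: literal('A'). Output: "A"
Token 2: literal('T'). Output: "AT"

Answer: AT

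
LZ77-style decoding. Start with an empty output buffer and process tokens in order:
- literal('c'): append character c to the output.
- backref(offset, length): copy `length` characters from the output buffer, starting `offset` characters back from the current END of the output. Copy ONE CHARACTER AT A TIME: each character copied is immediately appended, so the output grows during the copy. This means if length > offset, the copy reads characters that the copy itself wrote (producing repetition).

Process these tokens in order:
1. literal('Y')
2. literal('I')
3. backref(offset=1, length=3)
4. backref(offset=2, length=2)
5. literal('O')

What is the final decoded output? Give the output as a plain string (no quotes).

Answer: YIIIIIIO

Derivation:
Token 1: literal('Y'). Output: "Y"
Token 2: literal('I'). Output: "YI"
Token 3: backref(off=1, len=3) (overlapping!). Copied 'III' from pos 1. Output: "YIIII"
Token 4: backref(off=2, len=2). Copied 'II' from pos 3. Output: "YIIIIII"
Token 5: literal('O'). Output: "YIIIIIIO"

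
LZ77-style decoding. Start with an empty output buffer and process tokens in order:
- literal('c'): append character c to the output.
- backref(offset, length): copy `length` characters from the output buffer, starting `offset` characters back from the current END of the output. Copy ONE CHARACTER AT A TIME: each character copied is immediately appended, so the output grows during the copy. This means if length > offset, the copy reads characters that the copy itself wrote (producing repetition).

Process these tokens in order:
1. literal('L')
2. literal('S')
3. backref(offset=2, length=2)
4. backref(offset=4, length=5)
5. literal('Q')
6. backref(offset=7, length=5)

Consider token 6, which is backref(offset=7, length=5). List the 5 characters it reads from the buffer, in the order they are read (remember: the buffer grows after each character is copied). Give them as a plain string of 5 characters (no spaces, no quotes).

Answer: SLSLS

Derivation:
Token 1: literal('L'). Output: "L"
Token 2: literal('S'). Output: "LS"
Token 3: backref(off=2, len=2). Copied 'LS' from pos 0. Output: "LSLS"
Token 4: backref(off=4, len=5) (overlapping!). Copied 'LSLSL' from pos 0. Output: "LSLSLSLSL"
Token 5: literal('Q'). Output: "LSLSLSLSLQ"
Token 6: backref(off=7, len=5). Buffer before: "LSLSLSLSLQ" (len 10)
  byte 1: read out[3]='S', append. Buffer now: "LSLSLSLSLQS"
  byte 2: read out[4]='L', append. Buffer now: "LSLSLSLSLQSL"
  byte 3: read out[5]='S', append. Buffer now: "LSLSLSLSLQSLS"
  byte 4: read out[6]='L', append. Buffer now: "LSLSLSLSLQSLSL"
  byte 5: read out[7]='S', append. Buffer now: "LSLSLSLSLQSLSLS"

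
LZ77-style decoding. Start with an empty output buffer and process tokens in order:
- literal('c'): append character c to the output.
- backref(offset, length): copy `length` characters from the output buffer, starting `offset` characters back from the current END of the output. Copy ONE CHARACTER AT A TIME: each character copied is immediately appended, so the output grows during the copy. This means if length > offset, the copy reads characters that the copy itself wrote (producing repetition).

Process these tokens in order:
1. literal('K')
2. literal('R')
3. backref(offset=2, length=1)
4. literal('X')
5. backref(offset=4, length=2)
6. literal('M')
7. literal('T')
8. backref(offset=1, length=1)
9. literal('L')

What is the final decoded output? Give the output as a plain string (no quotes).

Answer: KRKXKRMTTL

Derivation:
Token 1: literal('K'). Output: "K"
Token 2: literal('R'). Output: "KR"
Token 3: backref(off=2, len=1). Copied 'K' from pos 0. Output: "KRK"
Token 4: literal('X'). Output: "KRKX"
Token 5: backref(off=4, len=2). Copied 'KR' from pos 0. Output: "KRKXKR"
Token 6: literal('M'). Output: "KRKXKRM"
Token 7: literal('T'). Output: "KRKXKRMT"
Token 8: backref(off=1, len=1). Copied 'T' from pos 7. Output: "KRKXKRMTT"
Token 9: literal('L'). Output: "KRKXKRMTTL"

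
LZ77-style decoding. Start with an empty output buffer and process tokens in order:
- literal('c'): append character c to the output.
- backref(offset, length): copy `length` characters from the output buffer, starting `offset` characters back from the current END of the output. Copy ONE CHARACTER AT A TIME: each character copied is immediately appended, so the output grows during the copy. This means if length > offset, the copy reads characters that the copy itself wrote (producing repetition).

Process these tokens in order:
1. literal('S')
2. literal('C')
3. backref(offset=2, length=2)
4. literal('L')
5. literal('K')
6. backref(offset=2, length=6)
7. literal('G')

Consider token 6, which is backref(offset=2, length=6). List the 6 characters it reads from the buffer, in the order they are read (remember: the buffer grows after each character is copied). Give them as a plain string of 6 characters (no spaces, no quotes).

Token 1: literal('S'). Output: "S"
Token 2: literal('C'). Output: "SC"
Token 3: backref(off=2, len=2). Copied 'SC' from pos 0. Output: "SCSC"
Token 4: literal('L'). Output: "SCSCL"
Token 5: literal('K'). Output: "SCSCLK"
Token 6: backref(off=2, len=6). Buffer before: "SCSCLK" (len 6)
  byte 1: read out[4]='L', append. Buffer now: "SCSCLKL"
  byte 2: read out[5]='K', append. Buffer now: "SCSCLKLK"
  byte 3: read out[6]='L', append. Buffer now: "SCSCLKLKL"
  byte 4: read out[7]='K', append. Buffer now: "SCSCLKLKLK"
  byte 5: read out[8]='L', append. Buffer now: "SCSCLKLKLKL"
  byte 6: read out[9]='K', append. Buffer now: "SCSCLKLKLKLK"

Answer: LKLKLK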